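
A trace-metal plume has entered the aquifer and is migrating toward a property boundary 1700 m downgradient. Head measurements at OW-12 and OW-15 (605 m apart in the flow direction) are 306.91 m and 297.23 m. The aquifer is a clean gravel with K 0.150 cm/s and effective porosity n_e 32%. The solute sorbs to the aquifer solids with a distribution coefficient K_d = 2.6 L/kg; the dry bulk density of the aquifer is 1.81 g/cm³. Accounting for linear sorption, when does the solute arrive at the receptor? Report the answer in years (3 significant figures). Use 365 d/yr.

11.3 years

Hydraulic gradient i = (306.91 − 297.23) / 605 = 9.68 / 605 = 0.01600
K = 0.150 cm/s × 864 = 129.6 m/d
Darcy flux q = K·i = 129.6 × 0.01600 = 2.074 m/d
Average linear velocity = 2.074 / 0.32 = 6.480 m/d
Retardation R = 1 + ρ_b·K_d/n = 1 + 1.81×2.6/0.32 = 15.71
Contaminant velocity v_c = v/R = 6.480/15.71 = 0.4126 m/d
t = L/v_c = 1700/0.4126 = 4120 d
   = 4120/365 = 11.3 yr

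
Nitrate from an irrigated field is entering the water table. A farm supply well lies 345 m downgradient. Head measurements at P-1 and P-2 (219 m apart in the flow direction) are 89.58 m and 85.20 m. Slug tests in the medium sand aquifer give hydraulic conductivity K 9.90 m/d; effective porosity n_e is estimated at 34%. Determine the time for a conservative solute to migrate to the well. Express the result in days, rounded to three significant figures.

592 days

Hydraulic gradient i = (89.58 − 85.20) / 219 = 4.38 / 219 = 0.02000
Specific discharge q = 9.90 × 0.02000 = 0.1980 m/d
v_s = q/n_e = 0.1980/0.34 = 0.5824 m/d
t = L / v = 345 / 0.5824 = 592.4 d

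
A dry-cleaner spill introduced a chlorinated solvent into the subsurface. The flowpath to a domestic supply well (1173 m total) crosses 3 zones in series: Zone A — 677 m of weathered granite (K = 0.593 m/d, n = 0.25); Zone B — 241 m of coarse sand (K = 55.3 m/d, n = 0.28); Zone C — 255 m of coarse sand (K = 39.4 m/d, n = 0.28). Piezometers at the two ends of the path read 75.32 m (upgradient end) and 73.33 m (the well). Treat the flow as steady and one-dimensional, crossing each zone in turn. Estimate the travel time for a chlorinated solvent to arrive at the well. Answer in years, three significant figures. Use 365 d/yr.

Total head drop ΔH = 75.32 − 73.33 = 1.99 m
Continuity: the same q passes through each zone, so ΔH = q·Σ(L_j/K_j) — the zones act as resistances in series.
Σ(L/K) = 677/0.593 + 241/55.3 + 255/39.4 = 1142 + 4.358 + 6.472 = 1152 d
q = ΔH / Σ(L/K) = 1.99 / 1152 = 0.001727 m/d (same in every zone)
Zone A: v = q/n = 0.001727/0.25 = 0.006907 m/d → t_A = 677/0.006907 = 98020 d
Zone B: v = q/n = 0.001727/0.28 = 0.006167 m/d → t_B = 241/0.006167 = 39080 d
Zone C: v = q/n = 0.001727/0.28 = 0.006167 m/d → t_C = 255/0.006167 = 41350 d
Total t = 98020 + 39080 + 41350 = 178400 d
   = 178400 / 365 = 489 yr

489 years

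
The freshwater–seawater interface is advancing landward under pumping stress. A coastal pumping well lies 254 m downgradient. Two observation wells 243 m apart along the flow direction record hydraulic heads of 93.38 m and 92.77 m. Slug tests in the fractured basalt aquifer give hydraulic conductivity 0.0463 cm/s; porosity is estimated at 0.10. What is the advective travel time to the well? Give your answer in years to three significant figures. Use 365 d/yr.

Hydraulic gradient i = (93.38 − 92.77) / 243 = 0.61 / 243 = 0.002510
K = 0.0463 cm/s × 864 = 40.00 m/d
Darcy flux q = K·i = 40.00 × 0.002510 = 0.1004 m/d
v = Ki/n = 40.00·0.002510/0.10 = 1.004 m/d
t = L / v = 254 / 1.004 = 252.9 d
   = 252.9 / 365 = 0.693 yr

0.693 years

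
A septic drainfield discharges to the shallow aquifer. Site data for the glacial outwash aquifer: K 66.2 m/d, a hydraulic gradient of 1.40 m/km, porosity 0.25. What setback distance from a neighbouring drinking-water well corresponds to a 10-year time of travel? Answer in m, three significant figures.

q = Ki = 66.2 × 0.0014 = 0.09268 m/d
Average linear velocity = 0.09268 / 0.25 = 0.3707 m/d
T = 10 yr × 365 = 3650 d
L = v × T = 0.3707 × 3650 = 1353 m

1350 m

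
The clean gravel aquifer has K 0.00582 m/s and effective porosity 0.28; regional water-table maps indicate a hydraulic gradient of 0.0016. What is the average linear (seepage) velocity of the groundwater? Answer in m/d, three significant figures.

2.87 m/d

K = 0.00582 m/s × 86400 s/d = 502.8 m/d
Specific discharge q = 502.8 × 0.0016 = 0.8046 m/d
v_s = q/n_e = 0.8046/0.28 = 2.873 m/d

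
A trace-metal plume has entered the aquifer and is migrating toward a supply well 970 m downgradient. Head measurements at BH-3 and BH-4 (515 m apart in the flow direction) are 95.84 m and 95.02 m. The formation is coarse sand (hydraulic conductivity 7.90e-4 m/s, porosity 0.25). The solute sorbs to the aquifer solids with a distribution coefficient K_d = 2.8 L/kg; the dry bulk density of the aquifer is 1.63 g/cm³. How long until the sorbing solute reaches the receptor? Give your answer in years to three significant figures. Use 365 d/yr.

Hydraulic gradient i = (95.84 − 95.02) / 515 = 0.82 / 515 = 0.001592
K = 7.90e-4 m/s × 86400 s/d = 68.26 m/d
Specific discharge q = 68.26 × 0.001592 = 0.1087 m/d
v_s = q/n_e = 0.1087/0.25 = 0.4347 m/d
Retardation R = 1 + ρ_b·K_d/n = 1 + 1.63×2.8/0.25 = 19.26
Contaminant velocity v_c = v/R = 0.4347/19.26 = 0.02258 m/d
t = L/v_c = 970/0.02258 = 42970 d
   = 42970/365 = 118 yr

118 years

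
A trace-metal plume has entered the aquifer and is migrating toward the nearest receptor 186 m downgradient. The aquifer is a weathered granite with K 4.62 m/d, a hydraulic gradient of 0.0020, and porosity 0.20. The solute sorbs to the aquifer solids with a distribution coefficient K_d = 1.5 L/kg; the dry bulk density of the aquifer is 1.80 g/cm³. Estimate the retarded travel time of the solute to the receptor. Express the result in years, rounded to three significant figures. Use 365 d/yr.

160 years

q = Ki = 4.62 × 0.0020 = 0.009240 m/d
v = Ki/n = 4.62·0.0020/0.20 = 0.04620 m/d
Retardation R = 1 + ρ_b·K_d/n = 1 + 1.80×1.5/0.20 = 14.50
Contaminant velocity v_c = v/R = 0.04620/14.50 = 0.003186 m/d
t = L/v_c = 186/0.003186 = 58380 d
   = 58380/365 = 160 yr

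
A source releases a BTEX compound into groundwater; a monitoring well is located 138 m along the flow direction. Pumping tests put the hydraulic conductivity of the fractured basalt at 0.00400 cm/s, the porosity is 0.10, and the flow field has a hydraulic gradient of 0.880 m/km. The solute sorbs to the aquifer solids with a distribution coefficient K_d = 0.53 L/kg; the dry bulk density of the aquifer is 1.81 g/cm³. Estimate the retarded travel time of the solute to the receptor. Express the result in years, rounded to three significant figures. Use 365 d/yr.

132 years

K = 0.00400 cm/s × 864 = 3.456 m/d
q = Ki = 3.456 × 8.8e-4 = 0.003041 m/d
Average linear velocity = 0.003041 / 0.10 = 0.03041 m/d
Retardation R = 1 + ρ_b·K_d/n = 1 + 1.81×0.53/0.10 = 10.59
Contaminant velocity v_c = v/R = 0.03041/10.59 = 0.002871 m/d
t = L/v_c = 138/0.002871 = 48070 d
   = 48070/365 = 132 yr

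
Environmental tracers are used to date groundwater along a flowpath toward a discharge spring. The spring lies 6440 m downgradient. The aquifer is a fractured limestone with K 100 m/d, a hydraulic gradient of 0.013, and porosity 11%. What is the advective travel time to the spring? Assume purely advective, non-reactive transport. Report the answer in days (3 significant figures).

Darcy flux q = K·i = 100 × 0.013 = 1.300 m/d
Average linear velocity = 1.300 / 0.11 = 11.82 m/d
t = L / v = 6440 / 11.82 = 544.9 d

545 days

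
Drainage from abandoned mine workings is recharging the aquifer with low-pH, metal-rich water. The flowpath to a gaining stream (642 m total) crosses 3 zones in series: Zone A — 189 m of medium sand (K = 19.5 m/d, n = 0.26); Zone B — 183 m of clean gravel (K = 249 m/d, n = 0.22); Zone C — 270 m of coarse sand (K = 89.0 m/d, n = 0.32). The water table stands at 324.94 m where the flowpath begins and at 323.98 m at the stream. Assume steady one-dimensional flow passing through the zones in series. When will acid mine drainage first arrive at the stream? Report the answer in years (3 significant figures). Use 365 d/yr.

Total head drop ΔH = 324.94 − 323.98 = 0.96 m
Continuity: the same q passes through each zone, so ΔH = q·Σ(L_j/K_j) — the zones act as resistances in series.
Σ(L/K) = 189/19.5 + 183/249 + 270/89.0 = 9.692 + 0.7349 + 3.034 = 13.46 d
q = ΔH / Σ(L/K) = 0.96 / 13.46 = 0.07132 m/d (same in every zone)
Zone A: v = q/n = 0.07132/0.26 = 0.2743 m/d → t_A = 189/0.2743 = 689.0 d
Zone B: v = q/n = 0.07132/0.22 = 0.3242 m/d → t_B = 183/0.3242 = 564.5 d
Zone C: v = q/n = 0.07132/0.32 = 0.2229 m/d → t_C = 270/0.2229 = 1211 d
Total t = 689.0 + 564.5 + 1211 = 2465 d
   = 2465 / 365 = 6.75 yr

6.75 years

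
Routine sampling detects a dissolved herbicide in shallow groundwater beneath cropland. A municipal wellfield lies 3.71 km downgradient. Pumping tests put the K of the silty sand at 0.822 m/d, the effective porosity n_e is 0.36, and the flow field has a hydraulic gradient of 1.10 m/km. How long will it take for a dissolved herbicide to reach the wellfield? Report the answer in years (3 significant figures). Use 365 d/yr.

4050 years

Specific discharge q = 0.822 × 0.0011 = 9.042e-4 m/d
v_s = q/n_e = 9.042e-4/0.36 = 0.002512 m/d
L = 3.71 km = 3710 m
t = L / v = 3710 / 0.002512 = 1.477e6 d
   = 1.477e6 / 365 = 4050 yr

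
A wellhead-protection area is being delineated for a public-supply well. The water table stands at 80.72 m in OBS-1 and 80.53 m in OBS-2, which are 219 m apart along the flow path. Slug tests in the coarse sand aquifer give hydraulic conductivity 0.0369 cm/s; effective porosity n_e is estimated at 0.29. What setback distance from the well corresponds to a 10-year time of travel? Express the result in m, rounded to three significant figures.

348 m

Hydraulic gradient i = (80.72 − 80.53) / 219 = 0.19 / 219 = 8.676e-4
K = 0.0369 cm/s × 864 = 31.88 m/d
q = Ki = 31.88 × 8.676e-4 = 0.02766 m/d
v = Ki/n = 31.88·8.676e-4/0.29 = 0.09538 m/d
T = 10 yr × 365 = 3650 d
L = v × T = 0.09538 × 3650 = 348.1 m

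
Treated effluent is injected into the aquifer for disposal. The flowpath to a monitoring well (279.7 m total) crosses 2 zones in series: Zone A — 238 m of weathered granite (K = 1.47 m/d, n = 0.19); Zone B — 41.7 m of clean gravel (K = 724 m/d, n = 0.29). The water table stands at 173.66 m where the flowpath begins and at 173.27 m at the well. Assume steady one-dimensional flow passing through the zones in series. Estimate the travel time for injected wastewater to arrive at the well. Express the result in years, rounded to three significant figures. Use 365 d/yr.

Total head drop ΔH = 173.66 − 173.27 = 0.39 m
Continuity: the same q passes through each zone, so ΔH = q·Σ(L_j/K_j) — the zones act as resistances in series.
Σ(L/K) = 238/1.47 + 41.7/724 = 161.9 + 0.05760 = 162.0 d
q = ΔH / Σ(L/K) = 0.39 / 162.0 = 0.002408 m/d (same in every zone)
Zone A: v = q/n = 0.002408/0.19 = 0.01267 m/d → t_A = 238/0.01267 = 18780 d
Zone B: v = q/n = 0.002408/0.29 = 0.008303 m/d → t_B = 41.7/0.008303 = 5022 d
Total t = 18780 + 5022 = 23800 d
   = 23800 / 365 = 65.2 yr

65.2 years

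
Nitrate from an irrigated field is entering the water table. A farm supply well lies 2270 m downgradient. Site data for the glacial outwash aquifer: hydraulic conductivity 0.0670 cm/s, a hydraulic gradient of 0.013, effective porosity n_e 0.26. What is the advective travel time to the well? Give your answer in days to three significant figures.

K = 0.0670 cm/s × 864 = 57.89 m/d
Darcy flux q = K·i = 57.89 × 0.013 = 0.7525 m/d
Seepage velocity v = q / n = 0.7525 / 0.26 = 2.894 m/d
t = L / v = 2270 / 2.894 = 784.3 d

784 days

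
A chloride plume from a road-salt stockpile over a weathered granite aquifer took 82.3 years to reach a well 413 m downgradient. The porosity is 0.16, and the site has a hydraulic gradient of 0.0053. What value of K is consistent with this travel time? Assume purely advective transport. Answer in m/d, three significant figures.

t = 82.3 years = 30040 d
v = L / t = 413 / 30040 = 0.01375 m/d
K = v · n / i = 0.01375 × 0.16 / 0.0053 = 0.415 m/d

0.415 m/d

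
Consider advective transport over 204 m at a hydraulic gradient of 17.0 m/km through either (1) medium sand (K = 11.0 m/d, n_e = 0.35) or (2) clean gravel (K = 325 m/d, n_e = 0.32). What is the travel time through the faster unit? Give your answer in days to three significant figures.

Unit 1 (medium sand): v = 11.0×0.017/0.35 = 0.5343 m/d, t = 204/0.5343 = 381.8 d
Unit 2 (clean gravel): v = 325×0.017/0.32 = 17.27 m/d, t = 204/17.27 = 11.82 d
Faster unit: t = 11.8 d

11.8 days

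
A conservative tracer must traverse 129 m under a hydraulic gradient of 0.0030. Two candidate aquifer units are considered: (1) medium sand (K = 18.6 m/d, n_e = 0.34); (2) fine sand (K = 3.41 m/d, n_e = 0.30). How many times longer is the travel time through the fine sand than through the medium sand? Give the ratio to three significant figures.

4.81

Unit 1 (medium sand): v = 18.6×0.0030/0.34 = 0.1641 m/d, t = 129/0.1641 = 786.0 d
Unit 2 (fine sand): v = 3.41×0.0030/0.30 = 0.03410 m/d, t = 129/0.03410 = 3783 d
t(fine sand) / t(medium sand) = 3783/786.0 = 4.81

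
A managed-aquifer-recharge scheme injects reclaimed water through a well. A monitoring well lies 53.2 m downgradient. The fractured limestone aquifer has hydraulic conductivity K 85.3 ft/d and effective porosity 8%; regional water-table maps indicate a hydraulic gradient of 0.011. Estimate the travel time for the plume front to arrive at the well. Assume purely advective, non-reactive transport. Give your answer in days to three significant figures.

14.9 days

K = 85.3 ft/d × 0.3048 = 26.00 m/d
Specific discharge q = 26.00 × 0.011 = 0.2860 m/d
Seepage velocity v = q / n = 0.2860 / 0.08 = 3.575 m/d
t = L / v = 53.2 / 3.575 = 14.88 d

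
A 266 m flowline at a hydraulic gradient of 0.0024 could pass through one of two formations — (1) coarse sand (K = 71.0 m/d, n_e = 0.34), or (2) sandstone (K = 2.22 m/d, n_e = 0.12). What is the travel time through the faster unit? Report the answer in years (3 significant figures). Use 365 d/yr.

1.45 years

Unit 1 (coarse sand): v = 71.0×0.0024/0.34 = 0.5012 m/d, t = 266/0.5012 = 530.8 d
Unit 2 (sandstone): v = 2.22×0.0024/0.12 = 0.04440 m/d, t = 266/0.04440 = 5991 d
Faster: 530.8 d / 365 = 1.45 yr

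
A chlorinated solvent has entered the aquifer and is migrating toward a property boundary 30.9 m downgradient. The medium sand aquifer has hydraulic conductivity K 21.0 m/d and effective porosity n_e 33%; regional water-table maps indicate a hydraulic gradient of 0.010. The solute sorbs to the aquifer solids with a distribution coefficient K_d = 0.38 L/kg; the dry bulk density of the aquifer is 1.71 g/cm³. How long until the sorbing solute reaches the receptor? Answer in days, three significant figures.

144 days

q = Ki = 21.0 × 0.010 = 0.2100 m/d
v_s = q/n_e = 0.2100/0.33 = 0.6364 m/d
Retardation R = 1 + ρ_b·K_d/n = 1 + 1.71×0.38/0.33 = 2.969
Contaminant velocity v_c = v/R = 0.6364/2.969 = 0.2143 m/d
t = L/v_c = 30.9/0.2143 = 144.2 d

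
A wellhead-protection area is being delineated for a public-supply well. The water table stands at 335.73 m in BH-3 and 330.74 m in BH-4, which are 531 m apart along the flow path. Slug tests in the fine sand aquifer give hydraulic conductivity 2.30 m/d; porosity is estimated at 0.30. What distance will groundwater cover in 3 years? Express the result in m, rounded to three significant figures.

78.9 m

Hydraulic gradient i = (335.73 − 330.74) / 531 = 4.99 / 531 = 0.009397
q = Ki = 2.30 × 0.009397 = 0.02161 m/d
Seepage velocity v = q / n = 0.02161 / 0.30 = 0.07205 m/d
T = 3 yr × 365 = 1095 d
L = v × T = 0.07205 × 1095 = 78.89 m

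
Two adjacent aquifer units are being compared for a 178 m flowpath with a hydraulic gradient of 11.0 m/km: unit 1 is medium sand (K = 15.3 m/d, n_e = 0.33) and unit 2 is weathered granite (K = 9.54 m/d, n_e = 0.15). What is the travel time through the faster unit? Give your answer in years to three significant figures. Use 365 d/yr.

0.697 years

Unit 1 (medium sand): v = 15.3×0.011/0.33 = 0.5100 m/d, t = 178/0.5100 = 349.0 d
Unit 2 (weathered granite): v = 9.54×0.011/0.15 = 0.6996 m/d, t = 178/0.6996 = 254.4 d
Faster: 254.4 d / 365 = 0.697 yr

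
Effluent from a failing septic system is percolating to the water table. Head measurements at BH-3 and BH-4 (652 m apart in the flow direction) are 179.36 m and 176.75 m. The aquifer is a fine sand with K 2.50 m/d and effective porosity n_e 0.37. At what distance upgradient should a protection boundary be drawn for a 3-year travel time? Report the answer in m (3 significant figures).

Hydraulic gradient i = (179.36 − 176.75) / 652 = 2.61 / 652 = 0.004003
Darcy flux q = K·i = 2.50 × 0.004003 = 0.01001 m/d
v = Ki/n = 2.50·0.004003/0.37 = 0.02705 m/d
T = 3 yr × 365 = 1095 d
L = v × T = 0.02705 × 1095 = 29.62 m

29.6 m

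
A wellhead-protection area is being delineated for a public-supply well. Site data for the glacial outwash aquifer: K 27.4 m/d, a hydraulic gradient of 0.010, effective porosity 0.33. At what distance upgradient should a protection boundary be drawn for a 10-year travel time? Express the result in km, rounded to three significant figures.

q = Ki = 27.4 × 0.010 = 0.2740 m/d
v_s = q/n_e = 0.2740/0.33 = 0.8303 m/d
T = 10 yr × 365 = 3650 d
L = v × T = 0.8303 × 3650 = 3031 m
   = 3.03 km

3.03 km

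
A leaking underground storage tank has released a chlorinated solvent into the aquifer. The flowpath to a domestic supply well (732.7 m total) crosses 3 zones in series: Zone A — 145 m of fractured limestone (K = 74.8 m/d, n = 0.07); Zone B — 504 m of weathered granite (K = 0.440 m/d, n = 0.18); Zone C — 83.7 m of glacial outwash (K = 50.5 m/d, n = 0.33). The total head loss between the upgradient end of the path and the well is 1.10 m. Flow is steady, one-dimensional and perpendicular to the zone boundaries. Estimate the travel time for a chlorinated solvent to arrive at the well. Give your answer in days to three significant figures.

134000 days

Steady 1-D flow in series ⇒ the Darcy flux q is identical in every zone and the zone head losses add (resistances L/K in series).
Σ(L/K) = 145/74.8 + 504/0.440 + 83.7/50.5 = 1.939 + 1145 + 1.657 = 1149 d
q = ΔH / Σ(L/K) = 1.10 / 1149 = 9.573e-4 m/d (same in every zone)
Zone A: v = q/n = 9.573e-4/0.07 = 0.01368 m/d → t_A = 145/0.01368 = 10600 d
Zone B: v = q/n = 9.573e-4/0.18 = 0.005318 m/d → t_B = 504/0.005318 = 94770 d
Zone C: v = q/n = 9.573e-4/0.33 = 0.002901 m/d → t_C = 83.7/0.002901 = 28850 d
Total t = 10600 + 94770 + 28850 = 134200 d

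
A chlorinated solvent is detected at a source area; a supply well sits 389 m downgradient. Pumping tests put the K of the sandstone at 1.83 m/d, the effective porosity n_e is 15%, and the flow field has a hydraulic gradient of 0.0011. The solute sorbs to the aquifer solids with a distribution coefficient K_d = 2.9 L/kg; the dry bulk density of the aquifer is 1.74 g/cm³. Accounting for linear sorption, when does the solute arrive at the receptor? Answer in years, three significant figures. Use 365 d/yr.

2750 years

q = Ki = 1.83 × 0.0011 = 0.002013 m/d
v = Ki/n = 1.83·0.0011/0.15 = 0.01342 m/d
Retardation R = 1 + ρ_b·K_d/n = 1 + 1.74×2.9/0.15 = 34.64
Contaminant velocity v_c = v/R = 0.01342/34.64 = 3.874e-4 m/d
t = L/v_c = 389/3.874e-4 = 1.004e6 d
   = 1.004e6/365 = 2750 yr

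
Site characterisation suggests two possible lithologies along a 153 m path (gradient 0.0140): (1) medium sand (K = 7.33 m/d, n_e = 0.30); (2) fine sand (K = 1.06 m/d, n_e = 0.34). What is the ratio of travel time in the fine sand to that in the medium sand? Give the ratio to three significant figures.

7.84

Unit 1 (medium sand): v = 7.33×0.014/0.30 = 0.3421 m/d, t = 153/0.3421 = 447.3 d
Unit 2 (fine sand): v = 1.06×0.014/0.34 = 0.04365 m/d, t = 153/0.04365 = 3505 d
t(fine sand) / t(medium sand) = 3505/447.3 = 7.84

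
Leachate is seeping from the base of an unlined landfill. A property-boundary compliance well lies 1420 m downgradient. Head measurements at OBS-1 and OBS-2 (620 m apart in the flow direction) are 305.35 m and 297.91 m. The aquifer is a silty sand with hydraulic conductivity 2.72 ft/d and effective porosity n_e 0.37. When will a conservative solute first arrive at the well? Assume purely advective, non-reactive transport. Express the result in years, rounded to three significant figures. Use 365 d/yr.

145 years

Hydraulic gradient i = (305.35 − 297.91) / 620 = 7.44 / 620 = 0.01200
K = 2.72 ft/d × 0.3048 = 0.8291 m/d
Specific discharge q = 0.8291 × 0.01200 = 0.009949 m/d
v_s = q/n_e = 0.009949/0.37 = 0.02689 m/d
t = L / v = 1420 / 0.02689 = 52810 d
   = 52810 / 365 = 145 yr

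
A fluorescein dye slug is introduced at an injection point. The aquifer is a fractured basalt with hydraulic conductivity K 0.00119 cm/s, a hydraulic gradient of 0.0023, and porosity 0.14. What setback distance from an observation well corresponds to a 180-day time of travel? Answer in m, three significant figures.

3.04 m

K = 0.00119 cm/s × 864 = 1.028 m/d
q = Ki = 1.028 × 0.0023 = 0.002365 m/d
v_s = q/n_e = 0.002365/0.14 = 0.01689 m/d
L = v × T = 0.01689 × 180 = 3.040 m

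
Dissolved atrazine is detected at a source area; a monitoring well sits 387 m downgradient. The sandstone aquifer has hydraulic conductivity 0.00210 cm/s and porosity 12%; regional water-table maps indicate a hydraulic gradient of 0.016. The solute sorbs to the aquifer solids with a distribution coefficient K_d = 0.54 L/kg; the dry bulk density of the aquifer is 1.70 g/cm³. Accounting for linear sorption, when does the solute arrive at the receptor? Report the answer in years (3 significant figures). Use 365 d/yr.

37.9 years

K = 0.00210 cm/s × 864 = 1.814 m/d
Darcy flux q = K·i = 1.814 × 0.016 = 0.02903 m/d
v = Ki/n = 1.814·0.016/0.12 = 0.2419 m/d
Retardation R = 1 + ρ_b·K_d/n = 1 + 1.70×0.54/0.12 = 8.650
Contaminant velocity v_c = v/R = 0.2419/8.650 = 0.02797 m/d
t = L/v_c = 387/0.02797 = 13840 d
   = 13840/365 = 37.9 yr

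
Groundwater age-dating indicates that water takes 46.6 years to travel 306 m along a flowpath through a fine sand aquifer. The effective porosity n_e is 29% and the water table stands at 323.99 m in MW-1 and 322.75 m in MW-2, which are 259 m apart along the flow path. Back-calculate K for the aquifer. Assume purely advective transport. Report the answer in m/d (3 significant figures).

Hydraulic gradient i = (323.99 − 322.75) / 259 = 1.24 / 259 = 0.004788
t = 46.6 years = 17010 d
v = L / t = 306 / 17010 = 0.01799 m/d
K = v · n / i = 0.01799 × 0.29 / 0.004788 = 1.09 m/d

1.09 m/d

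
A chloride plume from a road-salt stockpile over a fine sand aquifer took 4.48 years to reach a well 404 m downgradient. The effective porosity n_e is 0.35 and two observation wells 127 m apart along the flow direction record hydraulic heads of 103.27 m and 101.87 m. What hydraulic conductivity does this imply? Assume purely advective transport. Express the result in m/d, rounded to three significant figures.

Hydraulic gradient i = (103.27 − 101.87) / 127 = 1.40 / 127 = 0.01102
t = 4.48 years = 1635 d
v = L / t = 404 / 1635 = 0.2471 m/d
K = v · n / i = 0.2471 × 0.35 / 0.01102 = 7.84 m/d

7.84 m/d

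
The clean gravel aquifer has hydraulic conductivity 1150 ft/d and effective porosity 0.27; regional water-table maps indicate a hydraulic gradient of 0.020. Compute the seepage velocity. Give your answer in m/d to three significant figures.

K = 1150 ft/d × 0.3048 = 350.5 m/d
Specific discharge q = 350.5 × 0.020 = 7.010 m/d
Average linear velocity = 7.010 / 0.27 = 25.96 m/d

26.0 m/d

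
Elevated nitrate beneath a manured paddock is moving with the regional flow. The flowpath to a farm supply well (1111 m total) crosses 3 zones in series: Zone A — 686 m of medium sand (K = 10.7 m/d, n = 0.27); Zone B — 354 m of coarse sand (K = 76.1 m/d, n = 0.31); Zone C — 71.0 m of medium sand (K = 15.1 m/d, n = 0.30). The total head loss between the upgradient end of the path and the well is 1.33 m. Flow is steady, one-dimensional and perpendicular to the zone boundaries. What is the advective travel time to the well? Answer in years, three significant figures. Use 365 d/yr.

Continuity: the same q passes through each zone, so ΔH = q·Σ(L_j/K_j) — the zones act as resistances in series.
Σ(L/K) = 686/10.7 + 354/76.1 + 71.0/15.1 = 64.11 + 4.652 + 4.702 = 73.47 d
q = ΔH / Σ(L/K) = 1.33 / 73.47 = 0.01810 m/d (same in every zone)
Zone A: v = q/n = 0.01810/0.27 = 0.06705 m/d → t_A = 686/0.06705 = 10230 d
Zone B: v = q/n = 0.01810/0.31 = 0.05840 m/d → t_B = 354/0.05840 = 6062 d
Zone C: v = q/n = 0.01810/0.30 = 0.06035 m/d → t_C = 71.0/0.06035 = 1177 d
Total t = 10230 + 6062 + 1177 = 17470 d
   = 17470 / 365 = 47.9 yr

47.9 years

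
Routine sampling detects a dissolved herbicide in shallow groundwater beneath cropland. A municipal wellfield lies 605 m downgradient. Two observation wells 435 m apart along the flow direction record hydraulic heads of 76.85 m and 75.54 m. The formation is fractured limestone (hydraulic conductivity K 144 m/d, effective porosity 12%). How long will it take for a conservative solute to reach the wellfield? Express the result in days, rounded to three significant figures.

167 days

Hydraulic gradient i = (76.85 − 75.54) / 435 = 1.31 / 435 = 0.003011
Specific discharge q = 144 × 0.003011 = 0.4337 m/d
v = Ki/n = 144·0.003011/0.12 = 3.614 m/d
t = L / v = 605 / 3.614 = 167.4 d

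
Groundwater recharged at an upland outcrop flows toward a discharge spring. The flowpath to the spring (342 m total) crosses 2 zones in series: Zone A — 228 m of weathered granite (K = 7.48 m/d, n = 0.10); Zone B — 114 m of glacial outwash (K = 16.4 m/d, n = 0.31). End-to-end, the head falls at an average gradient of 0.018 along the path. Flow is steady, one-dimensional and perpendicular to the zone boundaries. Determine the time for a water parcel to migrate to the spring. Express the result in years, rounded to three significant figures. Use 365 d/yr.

For zones in series the flux q is common to all zones; the equivalent conductivity is the harmonic (thickness-weighted) mean, K_eq = L_total / Σ(L_j/K_j).
Σ(L/K) = 228/7.48 + 114/16.4 = 30.48 + 6.951 = 37.43 d
K_eq = L_total / Σ(L/K) = 342 / 37.43 = 9.136 m/d
q = K_eq · i = 9.136 × 0.018 = 0.1645 m/d (same in every zone)
Zone A: v = q/n = 0.1645/0.10 = 1.645 m/d → t_A = 228/1.645 = 138.6 d
Zone B: v = q/n = 0.1645/0.31 = 0.5305 m/d → t_B = 114/0.5305 = 214.9 d
Total t = 138.6 + 214.9 = 353.5 d
   = 353.5 / 365 = 0.969 yr

0.969 years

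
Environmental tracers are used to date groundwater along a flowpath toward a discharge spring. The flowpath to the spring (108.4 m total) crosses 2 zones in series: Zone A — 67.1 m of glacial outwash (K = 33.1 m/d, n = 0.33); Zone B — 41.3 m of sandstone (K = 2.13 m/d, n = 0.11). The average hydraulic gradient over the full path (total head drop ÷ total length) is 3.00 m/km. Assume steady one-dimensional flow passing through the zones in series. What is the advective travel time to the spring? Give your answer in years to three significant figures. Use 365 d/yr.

4.81 years

Continuity: the same q passes through each zone, so ΔH = q·Σ(L_j/K_j) — the zones act as resistances in series.
Σ(L/K) = 67.1/33.1 + 41.3/2.13 = 2.027 + 19.39 = 21.42 d
K_eq = L_total / Σ(L/K) = 108.4 / 21.42 = 5.061 m/d
q = K_eq · i = 5.061 × 0.0030 = 0.01518 m/d (same in every zone)
Zone A: v = q/n = 0.01518/0.33 = 0.04601 m/d → t_A = 67.1/0.04601 = 1458 d
Zone B: v = q/n = 0.01518/0.11 = 0.1380 m/d → t_B = 41.3/0.1380 = 299.2 d
Total t = 1458 + 299.2 = 1757 d
   = 1757 / 365 = 4.81 yr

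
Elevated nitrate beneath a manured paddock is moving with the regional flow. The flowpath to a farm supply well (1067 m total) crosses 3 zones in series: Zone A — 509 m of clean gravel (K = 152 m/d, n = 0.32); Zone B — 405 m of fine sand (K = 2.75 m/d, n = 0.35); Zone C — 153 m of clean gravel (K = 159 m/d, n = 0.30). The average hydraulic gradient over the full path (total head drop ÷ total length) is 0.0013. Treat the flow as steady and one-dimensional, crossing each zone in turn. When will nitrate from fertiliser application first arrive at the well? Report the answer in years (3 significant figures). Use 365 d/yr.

Continuity: the same q passes through each zone, so ΔH = q·Σ(L_j/K_j) — the zones act as resistances in series.
Σ(L/K) = 509/152 + 405/2.75 + 153/159 = 3.349 + 147.3 + 0.9623 = 151.6 d
K_eq = L_total / Σ(L/K) = 1067 / 151.6 = 7.039 m/d
q = K_eq · i = 7.039 × 0.0013 = 0.009151 m/d (same in every zone)
Zone A: v = q/n = 0.009151/0.32 = 0.02860 m/d → t_A = 509/0.02860 = 17800 d
Zone B: v = q/n = 0.009151/0.35 = 0.02614 m/d → t_B = 405/0.02614 = 15490 d
Zone C: v = q/n = 0.009151/0.30 = 0.03050 m/d → t_C = 153/0.03050 = 5016 d
Total t = 17800 + 15490 + 5016 = 38310 d
   = 38310 / 365 = 105 yr

105 years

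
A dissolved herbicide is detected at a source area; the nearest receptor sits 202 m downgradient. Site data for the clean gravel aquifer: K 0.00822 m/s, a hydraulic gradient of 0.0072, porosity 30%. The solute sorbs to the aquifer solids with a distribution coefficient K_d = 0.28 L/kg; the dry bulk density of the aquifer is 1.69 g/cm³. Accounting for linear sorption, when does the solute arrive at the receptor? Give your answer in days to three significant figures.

K = 0.00822 m/s × 86400 s/d = 710.2 m/d
Specific discharge q = 710.2 × 0.0072 = 5.113 m/d
Average linear velocity = 5.113 / 0.30 = 17.04 m/d
Retardation R = 1 + ρ_b·K_d/n = 1 + 1.69×0.28/0.30 = 2.577
Contaminant velocity v_c = v/R = 17.04/2.577 = 6.613 m/d
t = L/v_c = 202/6.613 = 30.54 d

30.5 days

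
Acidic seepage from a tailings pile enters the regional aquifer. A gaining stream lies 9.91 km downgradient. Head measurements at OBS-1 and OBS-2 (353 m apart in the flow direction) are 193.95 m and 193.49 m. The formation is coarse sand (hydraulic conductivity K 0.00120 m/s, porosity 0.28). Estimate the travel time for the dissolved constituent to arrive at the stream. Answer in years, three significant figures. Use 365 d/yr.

56.3 years

Hydraulic gradient i = (193.95 − 193.49) / 353 = 0.46 / 353 = 0.001303
K = 0.00120 m/s × 86400 s/d = 103.7 m/d
q = Ki = 103.7 × 0.001303 = 0.1351 m/d
v_s = q/n_e = 0.1351/0.28 = 0.4825 m/d
L = 9.91 km = 9910 m
t = L / v = 9910 / 0.4825 = 20540 d
   = 20540 / 365 = 56.3 yr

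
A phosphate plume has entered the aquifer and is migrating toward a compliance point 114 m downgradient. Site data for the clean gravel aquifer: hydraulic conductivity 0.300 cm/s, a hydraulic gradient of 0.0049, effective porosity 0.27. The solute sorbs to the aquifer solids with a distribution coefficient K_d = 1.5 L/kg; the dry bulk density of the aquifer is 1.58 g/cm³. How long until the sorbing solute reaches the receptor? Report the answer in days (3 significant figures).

237 days

K = 0.300 cm/s × 864 = 259.2 m/d
q = Ki = 259.2 × 0.0049 = 1.270 m/d
Seepage velocity v = q / n = 1.270 / 0.27 = 4.704 m/d
Retardation R = 1 + ρ_b·K_d/n = 1 + 1.58×1.5/0.27 = 9.778
Contaminant velocity v_c = v/R = 4.704/9.778 = 0.4811 m/d
t = L/v_c = 114/0.4811 = 237.0 d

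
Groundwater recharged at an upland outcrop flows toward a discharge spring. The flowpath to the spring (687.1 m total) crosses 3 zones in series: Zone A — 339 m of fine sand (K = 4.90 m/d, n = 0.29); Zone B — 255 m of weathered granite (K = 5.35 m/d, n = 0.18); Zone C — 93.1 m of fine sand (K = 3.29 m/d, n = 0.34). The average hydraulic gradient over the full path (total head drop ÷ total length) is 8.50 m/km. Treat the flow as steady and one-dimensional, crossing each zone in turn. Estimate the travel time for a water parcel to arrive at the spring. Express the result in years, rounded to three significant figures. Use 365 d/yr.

12.0 years

For zones in series the flux q is common to all zones; the equivalent conductivity is the harmonic (thickness-weighted) mean, K_eq = L_total / Σ(L_j/K_j).
Σ(L/K) = 339/4.90 + 255/5.35 + 93.1/3.29 = 69.18 + 47.66 + 28.30 = 145.1 d
K_eq = L_total / Σ(L/K) = 687.1 / 145.1 = 4.734 m/d
q = K_eq · i = 4.734 × 0.0085 = 0.04024 m/d (same in every zone)
Zone A: v = q/n = 0.04024/0.29 = 0.1388 m/d → t_A = 339/0.1388 = 2443 d
Zone B: v = q/n = 0.04024/0.18 = 0.2235 m/d → t_B = 255/0.2235 = 1141 d
Zone C: v = q/n = 0.04024/0.34 = 0.1183 m/d → t_C = 93.1/0.1183 = 786.7 d
Total t = 2443 + 1141 + 786.7 = 4371 d
   = 4371 / 365 = 12.0 yr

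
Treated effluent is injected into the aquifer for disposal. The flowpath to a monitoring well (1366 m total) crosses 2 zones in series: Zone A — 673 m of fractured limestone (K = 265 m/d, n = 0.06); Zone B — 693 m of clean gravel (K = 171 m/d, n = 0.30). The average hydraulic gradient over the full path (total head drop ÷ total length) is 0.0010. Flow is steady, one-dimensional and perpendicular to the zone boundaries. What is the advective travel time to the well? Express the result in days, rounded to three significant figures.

1200 days

Continuity: the same q passes through each zone, so ΔH = q·Σ(L_j/K_j) — the zones act as resistances in series.
Σ(L/K) = 673/265 + 693/171 = 2.540 + 4.053 = 6.592 d
K_eq = L_total / Σ(L/K) = 1366 / 6.592 = 207.2 m/d
q = K_eq · i = 207.2 × 0.0010 = 0.2072 m/d (same in every zone)
Zone A: v = q/n = 0.2072/0.06 = 3.454 m/d → t_A = 673/3.454 = 194.9 d
Zone B: v = q/n = 0.2072/0.30 = 0.6907 m/d → t_B = 693/0.6907 = 1003 d
Total t = 194.9 + 1003 = 1198 d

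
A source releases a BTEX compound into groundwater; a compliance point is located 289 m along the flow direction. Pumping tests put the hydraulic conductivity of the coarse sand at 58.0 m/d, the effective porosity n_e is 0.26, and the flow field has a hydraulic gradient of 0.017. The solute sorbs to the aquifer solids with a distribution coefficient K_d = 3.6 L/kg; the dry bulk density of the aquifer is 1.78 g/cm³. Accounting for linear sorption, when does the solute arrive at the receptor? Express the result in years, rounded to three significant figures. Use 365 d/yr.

q = Ki = 58.0 × 0.017 = 0.9860 m/d
v = Ki/n = 58.0·0.017/0.26 = 3.792 m/d
Retardation R = 1 + ρ_b·K_d/n = 1 + 1.78×3.6/0.26 = 25.65
Contaminant velocity v_c = v/R = 3.792/25.65 = 0.1479 m/d
t = L/v_c = 289/0.1479 = 1954 d
   = 1954/365 = 5.35 yr

5.35 years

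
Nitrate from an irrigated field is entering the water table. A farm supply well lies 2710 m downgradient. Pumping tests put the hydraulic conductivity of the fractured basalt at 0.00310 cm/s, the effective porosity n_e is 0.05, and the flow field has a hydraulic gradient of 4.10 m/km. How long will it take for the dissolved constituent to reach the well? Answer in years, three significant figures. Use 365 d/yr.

33.8 years

K = 0.00310 cm/s × 864 = 2.678 m/d
q = Ki = 2.678 × 0.0041 = 0.01098 m/d
v_s = q/n_e = 0.01098/0.05 = 0.2196 m/d
t = L / v = 2710 / 0.2196 = 12340 d
   = 12340 / 365 = 33.8 yr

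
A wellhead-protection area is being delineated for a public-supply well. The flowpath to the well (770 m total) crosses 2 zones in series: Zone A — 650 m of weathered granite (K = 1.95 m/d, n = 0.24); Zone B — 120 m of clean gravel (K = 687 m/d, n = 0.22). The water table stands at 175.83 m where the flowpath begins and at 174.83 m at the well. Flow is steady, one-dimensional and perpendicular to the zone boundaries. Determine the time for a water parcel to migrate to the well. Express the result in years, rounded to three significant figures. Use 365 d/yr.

167 years

Total head drop ΔH = 175.83 − 174.83 = 1.00 m
Continuity: the same q passes through each zone, so ΔH = q·Σ(L_j/K_j) — the zones act as resistances in series.
Σ(L/K) = 650/1.95 + 120/687 = 333.3 + 0.1747 = 333.5 d
q = ΔH / Σ(L/K) = 1.00 / 333.5 = 0.002998 m/d (same in every zone)
Zone A: v = q/n = 0.002998/0.24 = 0.01249 m/d → t_A = 650/0.01249 = 52030 d
Zone B: v = q/n = 0.002998/0.22 = 0.01363 m/d → t_B = 120/0.01363 = 8805 d
Total t = 52030 + 8805 = 60830 d
   = 60830 / 365 = 167 yr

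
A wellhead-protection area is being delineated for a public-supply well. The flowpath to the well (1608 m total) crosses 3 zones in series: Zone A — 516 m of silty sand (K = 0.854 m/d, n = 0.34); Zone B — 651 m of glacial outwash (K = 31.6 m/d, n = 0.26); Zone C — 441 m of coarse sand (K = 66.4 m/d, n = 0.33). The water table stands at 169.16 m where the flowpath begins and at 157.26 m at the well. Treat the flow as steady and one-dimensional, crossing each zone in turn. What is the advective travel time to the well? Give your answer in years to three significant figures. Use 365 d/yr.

Total head drop ΔH = 169.16 − 157.26 = 11.90 m
Steady 1-D flow in series ⇒ the Darcy flux q is identical in every zone and the zone head losses add (resistances L/K in series).
Σ(L/K) = 516/0.854 + 651/31.6 + 441/66.4 = 604.2 + 20.60 + 6.642 = 631.5 d
q = ΔH / Σ(L/K) = 11.90 / 631.5 = 0.01885 m/d (same in every zone)
Zone A: v = q/n = 0.01885/0.34 = 0.05543 m/d → t_A = 516/0.05543 = 9309 d
Zone B: v = q/n = 0.01885/0.26 = 0.07248 m/d → t_B = 651/0.07248 = 8982 d
Zone C: v = q/n = 0.01885/0.33 = 0.05711 m/d → t_C = 441/0.05711 = 7722 d
Total t = 9309 + 8982 + 7722 = 26010 d
   = 26010 / 365 = 71.3 yr

71.3 years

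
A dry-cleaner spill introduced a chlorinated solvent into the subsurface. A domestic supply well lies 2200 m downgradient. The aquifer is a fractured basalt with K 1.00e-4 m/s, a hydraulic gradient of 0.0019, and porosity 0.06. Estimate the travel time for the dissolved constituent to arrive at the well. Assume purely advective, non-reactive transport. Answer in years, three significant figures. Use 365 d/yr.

22.0 years

K = 1.00e-4 m/s × 86400 s/d = 8.640 m/d
Darcy flux q = K·i = 8.640 × 0.0019 = 0.01642 m/d
v = Ki/n = 8.640·0.0019/0.06 = 0.2736 m/d
t = L / v = 2200 / 0.2736 = 8041 d
   = 8041 / 365 = 22.0 yr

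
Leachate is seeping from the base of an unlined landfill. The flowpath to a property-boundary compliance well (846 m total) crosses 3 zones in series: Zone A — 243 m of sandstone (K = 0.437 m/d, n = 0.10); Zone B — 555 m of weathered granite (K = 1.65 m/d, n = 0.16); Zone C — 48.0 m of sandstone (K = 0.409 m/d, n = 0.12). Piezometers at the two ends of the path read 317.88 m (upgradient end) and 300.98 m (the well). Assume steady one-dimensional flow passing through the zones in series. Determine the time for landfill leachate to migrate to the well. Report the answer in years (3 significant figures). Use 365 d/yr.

19.5 years

Total head drop ΔH = 317.88 − 300.98 = 16.90 m
Steady 1-D flow in series ⇒ the Darcy flux q is identical in every zone and the zone head losses add (resistances L/K in series).
Σ(L/K) = 243/0.437 + 555/1.65 + 48.0/0.409 = 556.1 + 336.4 + 117.4 = 1010 d
q = ΔH / Σ(L/K) = 16.90 / 1010 = 0.01674 m/d (same in every zone)
Zone A: v = q/n = 0.01674/0.10 = 0.1674 m/d → t_A = 243/0.1674 = 1452 d
Zone B: v = q/n = 0.01674/0.16 = 0.1046 m/d → t_B = 555/0.1046 = 5306 d
Zone C: v = q/n = 0.01674/0.12 = 0.1395 m/d → t_C = 48.0/0.1395 = 344.2 d
Total t = 1452 + 5306 + 344.2 = 7102 d
   = 7102 / 365 = 19.5 yr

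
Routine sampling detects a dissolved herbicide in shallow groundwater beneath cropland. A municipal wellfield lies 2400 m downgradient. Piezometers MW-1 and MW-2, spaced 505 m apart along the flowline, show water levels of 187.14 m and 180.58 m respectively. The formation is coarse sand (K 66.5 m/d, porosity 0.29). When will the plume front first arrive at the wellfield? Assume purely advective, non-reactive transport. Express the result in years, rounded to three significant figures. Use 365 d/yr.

2.21 years

Hydraulic gradient i = (187.14 − 180.58) / 505 = 6.56 / 505 = 0.01299
Darcy flux q = K·i = 66.5 × 0.01299 = 0.8638 m/d
Average linear velocity = 0.8638 / 0.29 = 2.979 m/d
t = L / v = 2400 / 2.979 = 805.7 d
   = 805.7 / 365 = 2.21 yr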